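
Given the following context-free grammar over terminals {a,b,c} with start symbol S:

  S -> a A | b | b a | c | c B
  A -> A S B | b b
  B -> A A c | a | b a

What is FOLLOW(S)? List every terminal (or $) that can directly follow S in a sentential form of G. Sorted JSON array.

FIRST iteration:
round 1:
  A via A→b b: +{b}
  B via B→A A c: +{b}
  B via B→a: +{a}
  S via S→a A: +{a}
  S via S→b: +{b}
  S via S→c: +{c}
  FIRST(S)={a,b,c}  FIRST(A)={b}  FIRST(B)={a,b}
round 2: (no change)
  FIRST(S)={a,b,c}  FIRST(A)={b}  FIRST(B)={a,b}

FOLLOW sets:
seed FOLLOW(S) with $
[1]
  A→A S B: FOLLOW(A) ⊇ FIRST(S) = {a,b,c}; new: +{a,b,c}
  A→A S B: FOLLOW(S) ⊇ FIRST(B) = {a,b}; new: +{a,b}
  A→A S B: FOLLOW(B) ⊇ FOLLOW(A) ⊇ {a,b,c}; new: +{a,b,c}
  S→a A: FOLLOW(A) ⊇ FOLLOW(S) ⊇ {$,a,b}; new: +{$}
  S→c B: FOLLOW(B) ⊇ FOLLOW(S) ⊇ {$,a,b}; new: +{$}
  S: {$,a,b}  A: {$,a,b,c}  B: {$,a,b,c}
[2] (no change)
  S: {$,a,b}  A: {$,a,b,c}  B: {$,a,b,c}

FOLLOW(S) = ["$", "a", "b"]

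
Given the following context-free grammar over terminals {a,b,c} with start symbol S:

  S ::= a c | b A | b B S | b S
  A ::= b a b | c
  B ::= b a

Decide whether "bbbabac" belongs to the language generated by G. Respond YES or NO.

CNF form of G:
  S -> T0 A | T0 S | T0 X4 | T1 T2
  A -> T0 X3 | c
  B -> T0 T1
  T0 -> b
  T1 -> a
  T2 -> c
  X3 -> T1 T0
  X4 -> B S

CYK fill:
  T[0,0] 'b' = {T0}  orig:{}
  T[1,1] 'b' = {T0}  orig:{}
  T[2,2] 'b' = {T0}  orig:{}
  T[3,3] 'a' = {T1}  orig:{}
  T[4,4] 'b' = {T0}  orig:{}
  T[5,5] 'a' = {T1}  orig:{}
  T[6,6] 'c' = {A,T2}  orig:{A}
  T[0,1] 'bb' = ∅
  T[1,2] 'bb' = ∅
  T[2,3] 'ba' = {B}
  T[3,4] 'ab' = {X3}  orig:{}
  T[4,5] 'ba' = {B}
  T[5,6] 'ac' = {S}
  T[0,2] 'bbb' = ∅
  T[1,3] 'bba' = ∅
  T[2,4] 'bab' = {A}
  T[3,5] 'aba' = ∅
  T[4,6] 'bac' = {S}
  T[0,3] 'bbba' = ∅
  T[1,4] 'bbab' = {S}
  T[2,5] 'baba' = ∅
  T[3,6] 'abac' = ∅
  T[0,4] 'bbbab' = {S}
  T[1,5] 'bbaba' = ∅
  T[2,6] 'babac' = {X4}  orig:{}
  T[0,5] 'bbbaba' = ∅
  T[1,6] 'bbabac' = {S}
  T[0,6] 'bbbabac' = {S}

S ∈ T[0,6] ⇒ YES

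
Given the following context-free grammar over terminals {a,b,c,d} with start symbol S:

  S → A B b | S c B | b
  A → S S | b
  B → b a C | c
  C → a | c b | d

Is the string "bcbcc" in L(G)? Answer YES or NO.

CNF form of G:
  S -> A X4 | S X5 | b
  A -> S S | b
  B -> T0 X3 | c
  C -> T2 T0 | a | d
  T0 -> b
  T1 -> a
  T2 -> c
  X3 -> T1 C
  X4 -> B T0
  X5 -> T2 B

CYK fill:
  cell(0,0) b: {A,S,T0}  orig:{A,S}
  cell(1,1) c: {B,T2}  orig:{B}
  cell(2,2) b: {A,S,T0}  orig:{A,S}
  cell(3,3) c: {B,T2}  orig:{B}
  cell(4,4) c: {B,T2}  orig:{B}
  cell(0,1) bc: ∅
  cell(1,2) cb: {C,X4}  orig:{C}
  cell(2,3) bc: ∅
  cell(3,4) cc: {X5}  orig:{}
  cell(0,2) bcb: {S}
  cell(1,3) cbc: ∅
  cell(2,4) bcc: {S}
  cell(0,3) bcbc: ∅
  cell(1,4) cbcc: ∅
  cell(0,4) bcbcc: {S}

S ∈ T[0,4] ⇒ YES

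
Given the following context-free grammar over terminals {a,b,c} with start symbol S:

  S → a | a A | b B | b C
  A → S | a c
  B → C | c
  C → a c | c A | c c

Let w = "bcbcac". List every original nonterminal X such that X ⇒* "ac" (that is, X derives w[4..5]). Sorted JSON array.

CNF form of G:
  S -> T0 A | T2 B | T2 C | a
  A -> T0 A | T0 T1 | T2 B | T2 C | a
  B -> T0 T1 | T1 A | T1 T1 | c
  C -> T0 T1 | T1 A | T1 T1
  T0 -> a
  T1 -> c
  T2 -> b

CYK fill — only the sub-triangle for w[4..5]:
  cell(4,4) a: {A,S,T0}  orig:{A,S}
  cell(5,5) c: {B,T1}  orig:{B}
  cell(4,5) ac: {A,B,C}

Original NTs in T[4,5] deriving "ac": ["A", "B", "C"]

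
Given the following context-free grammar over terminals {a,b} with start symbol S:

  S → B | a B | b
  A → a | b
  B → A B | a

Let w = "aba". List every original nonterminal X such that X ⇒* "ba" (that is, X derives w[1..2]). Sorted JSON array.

Convert to CNF:
  S -> A B | T0 B | a | b
  A -> a | b
  B -> A B | a
  T0 -> a

Fill CYK table bottom-up, restricted to cells inside w[1..2]:
  T[1,1] 'b' = {A,S}
  T[2,2] 'a' = {A,B,S,T0}  orig:{A,B,S}
  T[1,2] 'ba' = {B,S}

Original NTs in T[1,2] deriving "ba": ["B", "S"]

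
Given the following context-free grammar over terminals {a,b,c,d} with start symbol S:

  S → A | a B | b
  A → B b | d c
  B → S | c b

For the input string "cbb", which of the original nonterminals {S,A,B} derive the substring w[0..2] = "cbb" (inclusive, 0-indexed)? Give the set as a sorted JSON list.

Convert to CNF:
  S -> B T0 | T1 T2 | T3 B | b
  A -> B T0 | T1 T2
  B -> B T0 | T1 T2 | T2 T0 | T3 B | b
  T0 -> b
  T1 -> d
  T2 -> c
  T3 -> a

CYK table (by increasing span), restricted to cells inside w[0..2]:
  cell(0,0) c: {T2}  orig:{}
  cell(1,1) b: {B,S,T0}  orig:{B,S}
  cell(2,2) b: {B,S,T0}  orig:{B,S}
  cell(0,1) cb: {B}
  cell(1,2) bb: {A,B,S}
  cell(0,2) cbb: {A,B,S}

Original NTs in T[0,2] deriving "cbb": ["A", "B", "S"]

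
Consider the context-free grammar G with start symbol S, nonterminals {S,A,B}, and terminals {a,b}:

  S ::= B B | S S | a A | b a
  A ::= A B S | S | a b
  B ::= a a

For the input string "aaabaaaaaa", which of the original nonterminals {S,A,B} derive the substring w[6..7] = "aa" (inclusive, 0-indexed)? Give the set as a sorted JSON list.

Convert to CNF:
  S -> B B | S S | T0 A | T1 T0
  A -> A X2 | B B | S S | T0 A | T0 T1 | T1 T0
  B -> T0 T0
  T0 -> a
  T1 -> b
  X2 -> B S

CYK table (by increasing span), restricted to cells inside w[6..7]:
  cell(6,6) a: {T0}  orig:{}
  cell(7,7) a: {T0}  orig:{}
  cell(6,7) aa: {B}

Original NTs in T[6,7] deriving "aa": ["B"]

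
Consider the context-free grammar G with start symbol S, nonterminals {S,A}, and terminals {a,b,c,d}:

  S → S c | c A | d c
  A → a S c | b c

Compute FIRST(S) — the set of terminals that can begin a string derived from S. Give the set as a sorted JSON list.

Compute FIRST by fixpoint:
[1]
  A via A→a S c: +{a}
  A via A→b c: +{b}
  S via S→c A: +{c}
  S via S→d c: +{d}
  S: {c,d}  A: {a,b}
[2] (stable)
  S: {c,d}  A: {a,b}

FIRST(S) = ["c", "d"]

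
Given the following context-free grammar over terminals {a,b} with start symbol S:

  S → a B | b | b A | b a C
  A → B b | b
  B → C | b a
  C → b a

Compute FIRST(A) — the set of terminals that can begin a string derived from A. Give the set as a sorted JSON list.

Compute FIRST by fixpoint:
iter 1:
  A via A→b: +{b}
  B via B→b a: +{b}
  C via C→b a: +{b}
  S via S→a B: +{a}
  S via S→b: +{b}
  FIRST[S]={a,b}  FIRST[A]={b}  FIRST[B]={b}  FIRST[C]={b}
iter 2: — fixpoint
  FIRST[S]={a,b}  FIRST[A]={b}  FIRST[B]={b}  FIRST[C]={b}

FIRST(A) = ["b"]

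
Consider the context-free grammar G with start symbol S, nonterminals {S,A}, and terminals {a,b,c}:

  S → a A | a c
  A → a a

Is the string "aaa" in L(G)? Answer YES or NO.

CNF form of G:
  S -> T0 A | T0 T1
  A -> T0 T0
  T0 -> a
  T1 -> c

CYK table (by increasing span):
  cell(0,0) a: {T0}  orig:{}
  cell(1,1) a: {T0}  orig:{}
  cell(2,2) a: {T0}  orig:{}
  cell(0,1) aa: {A}
  cell(1,2) aa: {A}
  cell(0,2) aaa: {S}

S ∈ T[0,2] ⇒ YES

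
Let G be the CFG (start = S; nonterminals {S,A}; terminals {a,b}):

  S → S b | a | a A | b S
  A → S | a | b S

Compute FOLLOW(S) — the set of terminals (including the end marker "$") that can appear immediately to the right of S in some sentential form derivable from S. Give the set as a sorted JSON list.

FIRST iteration:
iter 1:
  A via A→a: +{a}
  A via A→b S: +{b}
  S via S→a: +{a}
  S via S→b S: +{b}
  FIRST[S]={a,b}  FIRST[A]={a,b}
iter 2: — fixpoint
  FIRST[S]={a,b}  FIRST[A]={a,b}

FOLLOW iteration:
seed FOLLOW(S) with $
[1]
  S→S b: FOLLOW(S) ⊇ FIRST(b) = {b}; new: +{b}
  S→a A: FOLLOW(A) ⊇ FOLLOW(S) ⊇ {$,b}; new: +{$,b}
  FOLLOW[S]={$,b}  FOLLOW[A]={$,b}
[2] (stable)
  FOLLOW[S]={$,b}  FOLLOW[A]={$,b}

FOLLOW(S) = ["$", "b"]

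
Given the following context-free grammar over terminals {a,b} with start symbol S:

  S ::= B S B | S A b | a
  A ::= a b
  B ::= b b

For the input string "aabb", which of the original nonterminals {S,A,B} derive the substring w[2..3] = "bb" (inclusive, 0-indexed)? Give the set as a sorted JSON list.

CNF form of G:
  S -> B X2 | S X3 | a
  A -> T0 T1
  B -> T1 T1
  T0 -> a
  T1 -> b
  X2 -> S B
  X3 -> A T1

CYK table (by increasing span) (cells [i..j] with 2 ≤ i ≤ j ≤ 3 only):
  T[2,2] 'b' = {T1}  orig:{}
  T[3,3] 'b' = {T1}  orig:{}
  T[2,3] 'bb' = {B}

Original NTs in T[2,3] deriving "bb": ["B"]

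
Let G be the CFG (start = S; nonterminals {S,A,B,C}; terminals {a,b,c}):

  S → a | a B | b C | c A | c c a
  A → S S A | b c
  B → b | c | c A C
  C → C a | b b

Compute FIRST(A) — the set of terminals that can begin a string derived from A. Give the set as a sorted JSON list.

FIRST iteration:
[1]
  A via A→b c: +{b}
  B via B→b: +{b}
  B via B→c: +{c}
  C via C→b b: +{b}
  S via S→a: +{a}
  S via S→b C: +{b}
  S via S→c A: +{c}
  FIRST[S]={a,b,c}  FIRST[A]={b}  FIRST[B]={b,c}  FIRST[C]={b}
[2]
  A via A→S S A: +{a,c}
  FIRST[S]={a,b,c}  FIRST[A]={a,b,c}  FIRST[B]={b,c}  FIRST[C]={b}
[3] (stable)
  FIRST[S]={a,b,c}  FIRST[A]={a,b,c}  FIRST[B]={b,c}  FIRST[C]={b}

FIRST(A) = ["a", "b", "c"]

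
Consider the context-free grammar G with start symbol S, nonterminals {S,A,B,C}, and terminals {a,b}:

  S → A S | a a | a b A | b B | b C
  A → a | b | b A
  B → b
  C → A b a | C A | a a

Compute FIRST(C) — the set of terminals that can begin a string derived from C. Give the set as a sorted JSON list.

Compute FIRST by fixpoint:
pass 1:
  A via A→a: +{a}
  A via A→b: +{b}
  B via B→b: +{b}
  C via C→A b a: +{a,b}
  S via S→A S: +{a,b}
  FIRST[S]={a,b}  FIRST[A]={a,b}  FIRST[B]={b}  FIRST[C]={a,b}
pass 2: — fixpoint
  FIRST[S]={a,b}  FIRST[A]={a,b}  FIRST[B]={b}  FIRST[C]={a,b}

FIRST(C) = ["a", "b"]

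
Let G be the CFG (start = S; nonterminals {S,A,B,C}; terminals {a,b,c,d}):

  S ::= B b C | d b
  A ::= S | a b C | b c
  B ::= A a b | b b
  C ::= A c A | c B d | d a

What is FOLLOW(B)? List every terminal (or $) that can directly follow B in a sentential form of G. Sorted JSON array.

FIRST sets, iterate to fixpoint:
round 1:
  A via A→a b C: +{a}
  A via A→b c: +{b}
  B via B→A a b: +{a,b}
  C via C→A c A: +{a,b}
  C via C→c B d: +{c}
  C via C→d a: +{d}
  S via S→B b C: +{a,b}
  S via S→d b: +{d}
  FIRST[S]={a,b,d}  FIRST[A]={a,b}  FIRST[B]={a,b}  FIRST[C]={a,b,c,d}
round 2:
  A via A→S: +{d}
  B via B→A a b: +{d}
  FIRST[S]={a,b,d}  FIRST[A]={a,b,d}  FIRST[B]={a,b,d}  FIRST[C]={a,b,c,d}
round 3: done
  FIRST[S]={a,b,d}  FIRST[A]={a,b,d}  FIRST[B]={a,b,d}  FIRST[C]={a,b,c,d}

Compute FOLLOW by fixpoint:
seed FOLLOW(S) with $
[1]
  B→A a b: FOLLOW(A) ⊇ FIRST(a) = {a}; new: +{a}
  C→A c A: FOLLOW(A) ⊇ FIRST(c) = {c}; new: +{c}
  C→c B d: FOLLOW(B) ⊇ FIRST(d) = {d}; new: +{d}
  S→B b C: FOLLOW(B) ⊇ FIRST(b) = {b}; new: +{b}
  S→B b C: FOLLOW(C) ⊇ FOLLOW(S) ⊇ {$}; new: +{$}
  FOLLOW(S)={$}  FOLLOW(A)={a,c}  FOLLOW(B)={b,d}  FOLLOW(C)={$}
[2]
  A→S: FOLLOW(S) ⊇ FOLLOW(A) ⊇ {a,c}; new: +{a,c}
  A→a b C: FOLLOW(C) ⊇ FOLLOW(A) ⊇ {a,c}; new: +{a,c}
  C→A c A: FOLLOW(A) ⊇ FOLLOW(C) ⊇ {$,a,c}; new: +{$}
  FOLLOW(S)={$,a,c}  FOLLOW(A)={$,a,c}  FOLLOW(B)={b,d}  FOLLOW(C)={$,a,c}
[3] — fixpoint
  FOLLOW(S)={$,a,c}  FOLLOW(A)={$,a,c}  FOLLOW(B)={b,d}  FOLLOW(C)={$,a,c}

FOLLOW(B) = ["b", "d"]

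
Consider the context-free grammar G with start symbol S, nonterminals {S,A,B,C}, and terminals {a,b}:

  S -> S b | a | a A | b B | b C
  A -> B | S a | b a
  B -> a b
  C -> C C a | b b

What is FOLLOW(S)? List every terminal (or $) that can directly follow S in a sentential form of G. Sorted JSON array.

Compute FIRST by fixpoint:
round 1:
  A via A→b a: +{b}
  B via B→a b: +{a}
  C via C→b b: +{b}
  S via S→a: +{a}
  S via S→b B: +{b}
  FIRST[S]={a,b}  FIRST[A]={b}  FIRST[B]={a}  FIRST[C]={b}
round 2:
  A via A→B: +{a}
  FIRST[S]={a,b}  FIRST[A]={a,b}  FIRST[B]={a}  FIRST[C]={b}
round 3: — fixpoint
  FIRST[S]={a,b}  FIRST[A]={a,b}  FIRST[B]={a}  FIRST[C]={b}

FOLLOW sets:
FOLLOW(S) := {$}
pass 1:
  A→S a: FOLLOW(S) ⊇ FIRST(a) = {a}; new: +{a}
  C→C C a: FOLLOW(C) ⊇ FIRST(C) = {b}; new: +{b}
  C→C C a: FOLLOW(C) ⊇ FIRST(a) = {a}; new: +{a}
  S→S b: FOLLOW(S) ⊇ FIRST(b) = {b}; new: +{b}
  S→a A: FOLLOW(A) ⊇ FOLLOW(S) ⊇ {$,a,b}; new: +{$,a,b}
  S→b B: FOLLOW(B) ⊇ FOLLOW(S) ⊇ {$,a,b}; new: +{$,a,b}
  S→b C: FOLLOW(C) ⊇ FOLLOW(S) ⊇ {$,a,b}; new: +{$}
  S: {$,a,b}  A: {$,a,b}  B: {$,a,b}  C: {$,a,b}
pass 2: done
  S: {$,a,b}  A: {$,a,b}  B: {$,a,b}  C: {$,a,b}

FOLLOW(S) = ["$", "a", "b"]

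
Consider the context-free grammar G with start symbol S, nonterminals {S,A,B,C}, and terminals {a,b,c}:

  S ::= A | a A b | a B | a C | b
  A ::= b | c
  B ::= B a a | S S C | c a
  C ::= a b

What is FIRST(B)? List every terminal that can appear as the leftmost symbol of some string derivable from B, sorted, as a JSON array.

FIRST sets, iterate to fixpoint:
round 1:
  A via A→b: +{b}
  A via A→c: +{c}
  B via B→c a: +{c}
  C via C→a b: +{a}
  S via S→A: +{b,c}
  S via S→a A b: +{a}
  FIRST[S]={a,b,c}  FIRST[A]={b,c}  FIRST[B]={c}  FIRST[C]={a}
round 2:
  B via B→S S C: +{a,b}
  FIRST[S]={a,b,c}  FIRST[A]={b,c}  FIRST[B]={a,b,c}  FIRST[C]={a}
round 3: (stable)
  FIRST[S]={a,b,c}  FIRST[A]={b,c}  FIRST[B]={a,b,c}  FIRST[C]={a}

FIRST(B) = ["a", "b", "c"]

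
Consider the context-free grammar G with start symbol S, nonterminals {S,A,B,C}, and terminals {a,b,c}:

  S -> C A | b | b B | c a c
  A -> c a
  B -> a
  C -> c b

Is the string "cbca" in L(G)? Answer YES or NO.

CNF form of G:
  S -> C A | T0 X3 | T2 B | b
  A -> T0 T1
  B -> a
  C -> T0 T2
  T0 -> c
  T1 -> a
  T2 -> b
  X3 -> T1 T0

CYK table (by increasing span):
  [0..0]={T0}  "c"  orig:{}
  [1..1]={S,T2}  "b"  orig:{S}
  [2..2]={T0}  "c"  orig:{}
  [3..3]={B,T1}  "a"  orig:{B}
  [0..1]={C}  "cb"
  [1..2]=∅  "bc"
  [2..3]={A}  "ca"
  [0..2]=∅  "cbc"
  [1..3]=∅  "bca"
  [0..3]={S}  "cbca"

S ∈ T[0,3] ⇒ YES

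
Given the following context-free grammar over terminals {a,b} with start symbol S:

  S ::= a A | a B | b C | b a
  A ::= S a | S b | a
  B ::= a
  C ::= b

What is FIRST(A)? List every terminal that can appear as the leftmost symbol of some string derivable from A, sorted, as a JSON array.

FIRST iteration:
iter 1:
  A via A→a: +{a}
  B via B→a: +{a}
  C via C→b: +{b}
  S via S→a A: +{a}
  S via S→b C: +{b}
  S: {a,b}  A: {a}  B: {a}  C: {b}
iter 2:
  A via A→S a: +{b}
  S: {a,b}  A: {a,b}  B: {a}  C: {b}
iter 3: — fixpoint
  S: {a,b}  A: {a,b}  B: {a}  C: {b}

FIRST(A) = ["a", "b"]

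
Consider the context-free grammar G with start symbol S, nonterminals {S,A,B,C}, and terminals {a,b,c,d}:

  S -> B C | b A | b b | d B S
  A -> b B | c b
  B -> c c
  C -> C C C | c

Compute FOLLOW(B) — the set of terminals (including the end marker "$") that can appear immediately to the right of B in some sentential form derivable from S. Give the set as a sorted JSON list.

FIRST sets, iterate to fixpoint:
iter 1:
  A via A→b B: +{b}
  A via A→c b: +{c}
  B via B→c c: +{c}
  C via C→c: +{c}
  S via S→B C: +{c}
  S via S→b A: +{b}
  S via S→d B S: +{d}
  S: {b,c,d}  A: {b,c}  B: {c}  C: {c}
iter 2: — fixpoint
  S: {b,c,d}  A: {b,c}  B: {c}  C: {c}

Compute FOLLOW by fixpoint:
initialize: $ ∈ FOLLOW(S)
iter 1:
  C→C C C: FOLLOW(C) ⊇ FIRST(C) = {c}; new: +{c}
  S→B C: FOLLOW(B) ⊇ FIRST(C) = {c}; new: +{c}
  S→B C: FOLLOW(C) ⊇ FOLLOW(S) ⊇ {$}; new: +{$}
  S→b A: FOLLOW(A) ⊇ FOLLOW(S) ⊇ {$}; new: +{$}
  S→d B S: FOLLOW(B) ⊇ FIRST(S) = {b,c,d}; new: +{b,d}
  FOLLOW[S]={$}  FOLLOW[A]={$}  FOLLOW[B]={b,c,d}  FOLLOW[C]={$,c}
iter 2:
  A→b B: FOLLOW(B) ⊇ FOLLOW(A) ⊇ {$}; new: +{$}
  FOLLOW[S]={$}  FOLLOW[A]={$}  FOLLOW[B]={$,b,c,d}  FOLLOW[C]={$,c}
iter 3: (no change)
  FOLLOW[S]={$}  FOLLOW[A]={$}  FOLLOW[B]={$,b,c,d}  FOLLOW[C]={$,c}

FOLLOW(B) = ["$", "b", "c", "d"]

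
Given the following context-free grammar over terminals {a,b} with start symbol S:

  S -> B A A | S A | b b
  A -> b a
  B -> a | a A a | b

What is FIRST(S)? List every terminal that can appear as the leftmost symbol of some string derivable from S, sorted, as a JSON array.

FIRST sets, iterate to fixpoint:
round 1:
  A via A→b a: +{b}
  B via B→a: +{a}
  B via B→b: +{b}
  S via S→B A A: +{a,b}
  FIRST[S]={a,b}  FIRST[A]={b}  FIRST[B]={a,b}
round 2: (stable)
  FIRST[S]={a,b}  FIRST[A]={b}  FIRST[B]={a,b}

FIRST(S) = ["a", "b"]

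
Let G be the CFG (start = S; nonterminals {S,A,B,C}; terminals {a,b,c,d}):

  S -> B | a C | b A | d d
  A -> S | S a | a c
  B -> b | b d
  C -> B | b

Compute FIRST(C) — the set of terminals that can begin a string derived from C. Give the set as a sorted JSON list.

Compute FIRST by fixpoint:
iter 1:
  A via A→a c: +{a}
  B via B→b: +{b}
  C via C→B: +{b}
  S via S→B: +{b}
  S via S→a C: +{a}
  S via S→d d: +{d}
  FIRST[S]={a,b,d}  FIRST[A]={a}  FIRST[B]={b}  FIRST[C]={b}
iter 2:
  A via A→S: +{b,d}
  FIRST[S]={a,b,d}  FIRST[A]={a,b,d}  FIRST[B]={b}  FIRST[C]={b}
iter 3: (no change)
  FIRST[S]={a,b,d}  FIRST[A]={a,b,d}  FIRST[B]={b}  FIRST[C]={b}

FIRST(C) = ["b"]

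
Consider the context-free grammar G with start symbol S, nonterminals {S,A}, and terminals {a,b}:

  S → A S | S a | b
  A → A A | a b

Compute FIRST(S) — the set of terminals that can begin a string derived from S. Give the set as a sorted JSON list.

Compute FIRST by fixpoint:
round 1:
  A via A→a b: +{a}
  S via S→A S: +{a}
  S via S→b: +{b}
  S: {a,b}  A: {a}
round 2: (stable)
  S: {a,b}  A: {a}

FIRST(S) = ["a", "b"]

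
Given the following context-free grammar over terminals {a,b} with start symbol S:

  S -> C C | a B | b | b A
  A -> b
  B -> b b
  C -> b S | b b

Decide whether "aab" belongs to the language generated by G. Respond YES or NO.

CNF form of G:
  S -> C C | T0 A | T1 B | b
  A -> b
  B -> T0 T0
  C -> T0 S | T0 T0
  T0 -> b
  T1 -> a

CYK fill:
  [0..0]={T1}  "a"  orig:{}
  [1..1]={T1}  "a"  orig:{}
  [2..2]={A,S,T0}  "b"  orig:{A,S}
  [0..1]=∅  "aa"
  [1..2]=∅  "ab"
  [0..2]=∅  "aab"

S ∉ T[0,2] ⇒ NO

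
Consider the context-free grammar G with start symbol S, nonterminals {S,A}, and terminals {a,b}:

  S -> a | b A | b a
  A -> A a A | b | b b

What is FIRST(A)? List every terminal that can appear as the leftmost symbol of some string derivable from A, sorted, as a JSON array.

FIRST sets, iterate to fixpoint:
pass 1:
  A via A→b: +{b}
  S via S→a: +{a}
  S via S→b A: +{b}
  FIRST(S)={a,b}  FIRST(A)={b}
pass 2: — fixpoint
  FIRST(S)={a,b}  FIRST(A)={b}

FIRST(A) = ["b"]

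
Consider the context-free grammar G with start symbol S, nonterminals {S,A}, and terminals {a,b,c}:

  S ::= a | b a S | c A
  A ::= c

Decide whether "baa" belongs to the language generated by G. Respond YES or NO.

CNF form of G:
  S -> T0 X3 | T2 A | a
  A -> c
  T0 -> b
  T1 -> a
  T2 -> c
  X3 -> T1 S

Fill CYK table bottom-up:
  [0..0]={T0}  "b"  orig:{}
  [1..1]={S,T1}  "a"  orig:{S}
  [2..2]={S,T1}  "a"  orig:{S}
  [0..1]=∅  "ba"
  [1..2]={X3}  "aa"  orig:{}
  [0..2]={S}  "baa"

S ∈ T[0,2] ⇒ YES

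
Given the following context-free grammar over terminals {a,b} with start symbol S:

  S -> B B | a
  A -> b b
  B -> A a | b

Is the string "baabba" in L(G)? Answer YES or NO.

Convert to CNF:
  S -> B B | a
  A -> T0 T0
  B -> A T1 | b
  T0 -> b
  T1 -> a

Fill CYK table bottom-up:
  [0..0]={B,T0}  "b"  orig:{B}
  [1..1]={S,T1}  "a"  orig:{S}
  [2..2]={S,T1}  "a"  orig:{S}
  [3..3]={B,T0}  "b"  orig:{B}
  [4..4]={B,T0}  "b"  orig:{B}
  [5..5]={S,T1}  "a"  orig:{S}
  [0..1]=∅  "ba"
  [1..2]=∅  "aa"
  [2..3]=∅  "ab"
  [3..4]={A,S}  "bb"
  [4..5]=∅  "ba"
  [0..2]=∅  "baa"
  [1..3]=∅  "aab"
  [2..4]=∅  "abb"
  [3..5]={B}  "bba"
  [0..3]=∅  "baab"
  [1..4]=∅  "aabb"
  [2..5]=∅  "abba"
  [0..4]=∅  "baabb"
  [1..5]=∅  "aabba"
  [0..5]=∅  "baabba"

S ∉ T[0,5] ⇒ NO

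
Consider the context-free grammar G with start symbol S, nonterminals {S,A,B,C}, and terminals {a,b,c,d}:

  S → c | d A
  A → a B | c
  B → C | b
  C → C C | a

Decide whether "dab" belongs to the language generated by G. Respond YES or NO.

Convert to CNF:
  S -> T1 A | c
  A -> T0 B | c
  B -> C C | a | b
  C -> C C | a
  T0 -> a
  T1 -> d

Fill CYK table bottom-up:
  [0..0]={T1}  "d"  orig:{}
  [1..1]={B,C,T0}  "a"  orig:{B,C}
  [2..2]={B}  "b"
  [0..1]=∅  "da"
  [1..2]={A}  "ab"
  [0..2]={S}  "dab"

S ∈ T[0,2] ⇒ YES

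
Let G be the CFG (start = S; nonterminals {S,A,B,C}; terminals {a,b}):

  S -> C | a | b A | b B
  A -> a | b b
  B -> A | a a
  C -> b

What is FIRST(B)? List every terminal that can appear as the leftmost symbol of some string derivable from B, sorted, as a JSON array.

FIRST iteration:
[1]
  A via A→a: +{a}
  A via A→b b: +{b}
  B via B→A: +{a,b}
  C via C→b: +{b}
  S via S→C: +{b}
  S via S→a: +{a}
  FIRST(S)={a,b}  FIRST(A)={a,b}  FIRST(B)={a,b}  FIRST(C)={b}
[2] done
  FIRST(S)={a,b}  FIRST(A)={a,b}  FIRST(B)={a,b}  FIRST(C)={b}

FIRST(B) = ["a", "b"]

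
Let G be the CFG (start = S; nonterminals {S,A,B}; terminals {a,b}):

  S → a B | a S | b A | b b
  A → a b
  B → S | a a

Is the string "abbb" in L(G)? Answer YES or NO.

Convert to CNF:
  S -> T0 B | T0 S | T1 A | T1 T1
  A -> T0 T1
  B -> T0 B | T0 S | T0 T0 | T1 A | T1 T1
  T0 -> a
  T1 -> b

Fill CYK table bottom-up:
  cell(0,0) a: {T0}  orig:{}
  cell(1,1) b: {T1}  orig:{}
  cell(2,2) b: {T1}  orig:{}
  cell(3,3) b: {T1}  orig:{}
  cell(0,1) ab: {A}
  cell(1,2) bb: {B,S}
  cell(2,3) bb: {B,S}
  cell(0,2) abb: {B,S}
  cell(1,3) bbb: ∅
  cell(0,3) abbb: ∅

S ∉ T[0,3] ⇒ NO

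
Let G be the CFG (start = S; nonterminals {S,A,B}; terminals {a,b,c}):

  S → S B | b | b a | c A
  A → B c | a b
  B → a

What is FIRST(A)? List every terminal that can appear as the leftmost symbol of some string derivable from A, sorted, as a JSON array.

Compute FIRST by fixpoint:
iter 1:
  A via A→a b: +{a}
  B via B→a: +{a}
  S via S→b: +{b}
  S via S→c A: +{c}
  FIRST(S)={b,c}  FIRST(A)={a}  FIRST(B)={a}
iter 2: done
  FIRST(S)={b,c}  FIRST(A)={a}  FIRST(B)={a}

FIRST(A) = ["a"]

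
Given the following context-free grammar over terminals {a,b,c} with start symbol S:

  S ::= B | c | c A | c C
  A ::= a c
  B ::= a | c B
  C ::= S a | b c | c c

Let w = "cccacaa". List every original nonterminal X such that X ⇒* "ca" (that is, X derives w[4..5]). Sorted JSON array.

CNF form of G:
  S -> T1 A | T1 B | T1 C | a | c
  A -> T0 T1
  B -> T1 B | a
  C -> S T0 | T1 T1 | T2 T1
  T0 -> a
  T1 -> c
  T2 -> b

CYK fill, restricted to cells inside w[4..5]:
  [4..4]={S,T1}  "c"  orig:{S}
  [5..5]={B,S,T0}  "a"  orig:{B,S}
  [4..5]={B,C,S}  "ca"

Original NTs in T[4,5] deriving "ca": ["B", "C", "S"]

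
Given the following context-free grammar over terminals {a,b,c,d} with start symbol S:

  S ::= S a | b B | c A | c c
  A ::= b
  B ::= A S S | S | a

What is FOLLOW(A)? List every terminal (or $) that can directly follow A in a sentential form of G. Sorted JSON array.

FIRST sets, iterate to fixpoint:
[1]
  A via A→b: +{b}
  B via B→A S S: +{b}
  B via B→a: +{a}
  S via S→b B: +{b}
  S via S→c A: +{c}
  S: {b,c}  A: {b}  B: {a,b}
[2]
  B via B→S: +{c}
  S: {b,c}  A: {b}  B: {a,b,c}
[3] (no change)
  S: {b,c}  A: {b}  B: {a,b,c}

FOLLOW sets:
initialize: $ ∈ FOLLOW(S)
[1]
  B→A S S: FOLLOW(A) ⊇ FIRST(S) = {b,c}; new: +{b,c}
  B→A S S: FOLLOW(S) ⊇ FIRST(S) = {b,c}; new: +{b,c}
  S→S a: FOLLOW(S) ⊇ FIRST(a) = {a}; new: +{a}
  S→b B: FOLLOW(B) ⊇ FOLLOW(S) ⊇ {$,a,b,c}; new: +{$,a,b,c}
  S→c A: FOLLOW(A) ⊇ FOLLOW(S) ⊇ {$,a,b,c}; new: +{$,a}
  FOLLOW[S]={$,a,b,c}  FOLLOW[A]={$,a,b,c}  FOLLOW[B]={$,a,b,c}
[2] (stable)
  FOLLOW[S]={$,a,b,c}  FOLLOW[A]={$,a,b,c}  FOLLOW[B]={$,a,b,c}

FOLLOW(A) = ["$", "a", "b", "c"]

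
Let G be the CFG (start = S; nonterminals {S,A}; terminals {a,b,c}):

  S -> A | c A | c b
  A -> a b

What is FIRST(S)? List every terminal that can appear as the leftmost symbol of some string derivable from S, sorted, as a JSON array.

FIRST sets, iterate to fixpoint:
[1]
  A via A→a b: +{a}
  S via S→A: +{a}
  S via S→c A: +{c}
  FIRST[S]={a,c}  FIRST[A]={a}
[2] — fixpoint
  FIRST[S]={a,c}  FIRST[A]={a}

FIRST(S) = ["a", "c"]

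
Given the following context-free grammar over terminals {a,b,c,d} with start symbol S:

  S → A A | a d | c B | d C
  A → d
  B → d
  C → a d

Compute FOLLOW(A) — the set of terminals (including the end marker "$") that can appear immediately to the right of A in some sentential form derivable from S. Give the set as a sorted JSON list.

FIRST sets, iterate to fixpoint:
[1]
  A via A→d: +{d}
  B via B→d: +{d}
  C via C→a d: +{a}
  S via S→A A: +{d}
  S via S→a d: +{a}
  S via S→c B: +{c}
  FIRST(S)={a,c,d}  FIRST(A)={d}  FIRST(B)={d}  FIRST(C)={a}
[2] done
  FIRST(S)={a,c,d}  FIRST(A)={d}  FIRST(B)={d}  FIRST(C)={a}

FOLLOW sets:
initialize: $ ∈ FOLLOW(S)
[1]
  S→A A: FOLLOW(A) ⊇ FIRST(A) = {d}; new: +{d}
  S→A A: FOLLOW(A) ⊇ FOLLOW(S) ⊇ {$}; new: +{$}
  S→c B: FOLLOW(B) ⊇ FOLLOW(S) ⊇ {$}; new: +{$}
  S→d C: FOLLOW(C) ⊇ FOLLOW(S) ⊇ {$}; new: +{$}
  FOLLOW(S)={$}  FOLLOW(A)={$,d}  FOLLOW(B)={$}  FOLLOW(C)={$}
[2] (stable)
  FOLLOW(S)={$}  FOLLOW(A)={$,d}  FOLLOW(B)={$}  FOLLOW(C)={$}

FOLLOW(A) = ["$", "d"]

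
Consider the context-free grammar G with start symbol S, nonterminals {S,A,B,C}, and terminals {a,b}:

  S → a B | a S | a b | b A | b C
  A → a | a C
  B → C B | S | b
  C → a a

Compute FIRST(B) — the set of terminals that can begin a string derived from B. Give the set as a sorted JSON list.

FIRST sets, iterate to fixpoint:
iter 1:
  A via A→a: +{a}
  B via B→b: +{b}
  C via C→a a: +{a}
  S via S→a B: +{a}
  S via S→b A: +{b}
  FIRST(S)={a,b}  FIRST(A)={a}  FIRST(B)={b}  FIRST(C)={a}
iter 2:
  B via B→C B: +{a}
  FIRST(S)={a,b}  FIRST(A)={a}  FIRST(B)={a,b}  FIRST(C)={a}
iter 3: done
  FIRST(S)={a,b}  FIRST(A)={a}  FIRST(B)={a,b}  FIRST(C)={a}

FIRST(B) = ["a", "b"]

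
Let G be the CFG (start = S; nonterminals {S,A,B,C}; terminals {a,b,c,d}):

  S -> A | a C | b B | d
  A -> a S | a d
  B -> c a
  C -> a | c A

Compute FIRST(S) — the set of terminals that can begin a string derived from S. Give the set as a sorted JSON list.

FIRST iteration:
iter 1:
  A via A→a S: +{a}
  B via B→c a: +{c}
  C via C→a: +{a}
  C via C→c A: +{c}
  S via S→A: +{a}
  S via S→b B: +{b}
  S via S→d: +{d}
  FIRST(S)={a,b,d}  FIRST(A)={a}  FIRST(B)={c}  FIRST(C)={a,c}
iter 2: (no change)
  FIRST(S)={a,b,d}  FIRST(A)={a}  FIRST(B)={c}  FIRST(C)={a,c}

FIRST(S) = ["a", "b", "d"]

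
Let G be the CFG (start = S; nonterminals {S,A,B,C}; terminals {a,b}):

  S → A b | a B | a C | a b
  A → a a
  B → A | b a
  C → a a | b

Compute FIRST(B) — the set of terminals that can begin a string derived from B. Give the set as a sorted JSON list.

Compute FIRST by fixpoint:
pass 1:
  A via A→a a: +{a}
  B via B→A: +{a}
  B via B→b a: +{b}
  C via C→a a: +{a}
  C via C→b: +{b}
  S via S→A b: +{a}
  FIRST(S)={a}  FIRST(A)={a}  FIRST(B)={a,b}  FIRST(C)={a,b}
pass 2: — fixpoint
  FIRST(S)={a}  FIRST(A)={a}  FIRST(B)={a,b}  FIRST(C)={a,b}

FIRST(B) = ["a", "b"]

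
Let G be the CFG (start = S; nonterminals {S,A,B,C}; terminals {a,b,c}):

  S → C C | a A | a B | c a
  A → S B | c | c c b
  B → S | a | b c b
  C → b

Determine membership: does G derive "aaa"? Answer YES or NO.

CNF form of G:
  S -> C C | T0 T2 | T2 A | T2 B
  A -> S B | T0 X3 | c
  B -> C C | T0 T2 | T1 X4 | T2 A | T2 B | a
  C -> b
  T0 -> c
  T1 -> b
  T2 -> a
  X3 -> T0 T1
  X4 -> T0 T1

CYK fill:
  [0..0]={B,T2}  "a"  orig:{B}
  [1..1]={B,T2}  "a"  orig:{B}
  [2..2]={B,T2}  "a"  orig:{B}
  [0..1]={B,S}  "aa"
  [1..2]={B,S}  "aa"
  [0..2]={A,B,S}  "aaa"

S ∈ T[0,2] ⇒ YES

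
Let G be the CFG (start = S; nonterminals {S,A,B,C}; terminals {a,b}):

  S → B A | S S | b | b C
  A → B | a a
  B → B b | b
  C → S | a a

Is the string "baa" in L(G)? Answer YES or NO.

Convert to CNF:
  S -> B A | S S | T0 C | b
  A -> B T0 | T1 T1 | b
  B -> B T0 | b
  C -> B A | S S | T0 C | T1 T1 | b
  T0 -> b
  T1 -> a

CYK fill:
  [0..0]={A,B,C,S,T0}  "b"  orig:{A,B,C,S}
  [1..1]={T1}  "a"  orig:{}
  [2..2]={T1}  "a"  orig:{}
  [0..1]=∅  "ba"
  [1..2]={A,C}  "aa"
  [0..2]={C,S}  "baa"

S ∈ T[0,2] ⇒ YES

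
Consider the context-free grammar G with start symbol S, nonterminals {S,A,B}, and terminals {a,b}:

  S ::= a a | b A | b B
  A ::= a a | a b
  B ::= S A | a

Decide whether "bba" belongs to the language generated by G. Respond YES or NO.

Convert to CNF:
  S -> T0 T0 | T1 A | T1 B
  A -> T0 T0 | T0 T1
  B -> S A | a
  T0 -> a
  T1 -> b

CYK fill:
  cell(0,0) b: {T1}  orig:{}
  cell(1,1) b: {T1}  orig:{}
  cell(2,2) a: {B,T0}  orig:{B}
  cell(0,1) bb: ∅
  cell(1,2) ba: {S}
  cell(0,2) bba: ∅

S ∉ T[0,2] ⇒ NO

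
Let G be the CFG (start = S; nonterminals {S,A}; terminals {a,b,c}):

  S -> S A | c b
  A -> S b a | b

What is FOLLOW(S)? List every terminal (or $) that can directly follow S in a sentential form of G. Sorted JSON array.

FIRST iteration:
[1]
  A via A→b: +{b}
  S via S→c b: +{c}
  FIRST(S)={c}  FIRST(A)={b}
[2]
  A via A→S b a: +{c}
  FIRST(S)={c}  FIRST(A)={b,c}
[3] (no change)
  FIRST(S)={c}  FIRST(A)={b,c}

Compute FOLLOW by fixpoint:
FOLLOW(S) := {$}
iter 1:
  A→S b a: FOLLOW(S) ⊇ FIRST(b) = {b}; new: +{b}
  S→S A: FOLLOW(S) ⊇ FIRST(A) = {b,c}; new: +{c}
  S→S A: FOLLOW(A) ⊇ FOLLOW(S) ⊇ {$,b,c}; new: +{$,b,c}
  FOLLOW[S]={$,b,c}  FOLLOW[A]={$,b,c}
iter 2: — fixpoint
  FOLLOW[S]={$,b,c}  FOLLOW[A]={$,b,c}

FOLLOW(S) = ["$", "b", "c"]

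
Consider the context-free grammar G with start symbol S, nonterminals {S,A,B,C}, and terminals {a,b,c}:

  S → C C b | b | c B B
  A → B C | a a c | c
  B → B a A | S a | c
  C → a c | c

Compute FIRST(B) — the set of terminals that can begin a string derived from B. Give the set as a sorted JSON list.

FIRST sets, iterate to fixpoint:
[1]
  A via A→a a c: +{a}
  A via A→c: +{c}
  B via B→c: +{c}
  C via C→a c: +{a}
  C via C→c: +{c}
  S via S→C C b: +{a,c}
  S via S→b: +{b}
  S: {a,b,c}  A: {a,c}  B: {c}  C: {a,c}
[2]
  B via B→S a: +{a,b}
  S: {a,b,c}  A: {a,c}  B: {a,b,c}  C: {a,c}
[3]
  A via A→B C: +{b}
  S: {a,b,c}  A: {a,b,c}  B: {a,b,c}  C: {a,c}
[4] (no change)
  S: {a,b,c}  A: {a,b,c}  B: {a,b,c}  C: {a,c}

FIRST(B) = ["a", "b", "c"]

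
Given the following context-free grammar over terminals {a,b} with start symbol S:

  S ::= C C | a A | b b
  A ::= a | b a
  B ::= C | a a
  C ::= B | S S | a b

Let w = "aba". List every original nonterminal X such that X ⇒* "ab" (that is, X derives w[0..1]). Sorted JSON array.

CNF form of G:
  S -> C C | T0 T0 | T1 A
  A -> T0 T1 | a
  B -> S S | T1 T0 | T1 T1
  C -> S S | T1 T0 | T1 T1
  T0 -> b
  T1 -> a

CYK table (by increasing span) (cells [i..j] with 0 ≤ i ≤ j ≤ 1 only):
  [0..0]={A,T1}  "a"  orig:{A}
  [1..1]={T0}  "b"  orig:{}
  [0..1]={B,C}  "ab"

Original NTs in T[0,1] deriving "ab": ["B", "C"]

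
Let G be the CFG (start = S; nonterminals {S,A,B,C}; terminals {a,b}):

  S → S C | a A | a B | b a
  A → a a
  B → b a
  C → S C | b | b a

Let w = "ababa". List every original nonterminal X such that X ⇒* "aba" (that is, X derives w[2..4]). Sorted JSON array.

Convert to CNF:
  S -> S C | T0 A | T0 B | T1 T0
  A -> T0 T0
  B -> T1 T0
  C -> S C | T1 T0 | b
  T0 -> a
  T1 -> b

CYK fill (cells [i..j] with 2 ≤ i ≤ j ≤ 4 only):
  cell(2,2) a: {T0}  orig:{}
  cell(3,3) b: {C,T1}  orig:{C}
  cell(4,4) a: {T0}  orig:{}
  cell(2,3) ab: ∅
  cell(3,4) ba: {B,C,S}
  cell(2,4) aba: {S}

Original NTs in T[2,4] deriving "aba": ["S"]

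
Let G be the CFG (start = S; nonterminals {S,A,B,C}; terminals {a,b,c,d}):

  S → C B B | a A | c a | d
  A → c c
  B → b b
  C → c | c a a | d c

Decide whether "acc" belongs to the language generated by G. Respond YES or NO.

CNF form of G:
  S -> C X5 | T0 T2 | T2 A | d
  A -> T0 T0
  B -> T1 T1
  C -> T0 X4 | T3 T0 | c
  T0 -> c
  T1 -> b
  T2 -> a
  T3 -> d
  X4 -> T2 T2
  X5 -> B B

CYK table (by increasing span):
  T[0,0] 'a' = {T2}  orig:{}
  T[1,1] 'c' = {C,T0}  orig:{C}
  T[2,2] 'c' = {C,T0}  orig:{C}
  T[0,1] 'ac' = ∅
  T[1,2] 'cc' = {A}
  T[0,2] 'acc' = {S}

S ∈ T[0,2] ⇒ YES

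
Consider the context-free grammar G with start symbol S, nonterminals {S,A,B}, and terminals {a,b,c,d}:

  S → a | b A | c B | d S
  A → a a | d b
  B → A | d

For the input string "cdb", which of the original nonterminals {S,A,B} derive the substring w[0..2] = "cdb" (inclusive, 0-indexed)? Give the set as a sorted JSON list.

CNF form of G:
  S -> T1 S | T2 A | T3 B | a
  A -> T0 T0 | T1 T2
  B -> T0 T0 | T1 T2 | d
  T0 -> a
  T1 -> d
  T2 -> b
  T3 -> c

Fill CYK table bottom-up (cells [i..j] with 0 ≤ i ≤ j ≤ 2 only):
  [0..0]={T3}  "c"  orig:{}
  [1..1]={B,T1}  "d"  orig:{B}
  [2..2]={T2}  "b"  orig:{}
  [0..1]={S}  "cd"
  [1..2]={A,B}  "db"
  [0..2]={S}  "cdb"

Original NTs in T[0,2] deriving "cdb": ["S"]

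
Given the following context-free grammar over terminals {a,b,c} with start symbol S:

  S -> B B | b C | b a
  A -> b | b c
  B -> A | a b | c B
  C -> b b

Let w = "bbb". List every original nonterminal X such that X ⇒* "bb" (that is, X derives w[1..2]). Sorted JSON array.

Convert to CNF:
  S -> B B | T0 C | T0 T2
  A -> T0 T1 | b
  B -> T0 T1 | T1 B | T2 T0 | b
  C -> T0 T0
  T0 -> b
  T1 -> c
  T2 -> a

Fill CYK table bottom-up (cells [i..j] with 1 ≤ i ≤ j ≤ 2 only):
  [1..1]={A,B,T0}  "b"  orig:{A,B}
  [2..2]={A,B,T0}  "b"  orig:{A,B}
  [1..2]={C,S}  "bb"

Original NTs in T[1,2] deriving "bb": ["C", "S"]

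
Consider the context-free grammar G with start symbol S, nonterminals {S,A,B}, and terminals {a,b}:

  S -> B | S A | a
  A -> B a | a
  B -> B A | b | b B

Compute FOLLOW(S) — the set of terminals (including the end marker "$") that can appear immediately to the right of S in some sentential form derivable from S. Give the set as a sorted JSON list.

Compute FIRST by fixpoint:
iter 1:
  A via A→a: +{a}
  B via B→b: +{b}
  S via S→B: +{b}
  S via S→a: +{a}
  FIRST(S)={a,b}  FIRST(A)={a}  FIRST(B)={b}
iter 2:
  A via A→B a: +{b}
  FIRST(S)={a,b}  FIRST(A)={a,b}  FIRST(B)={b}
iter 3: done
  FIRST(S)={a,b}  FIRST(A)={a,b}  FIRST(B)={b}

FOLLOW iteration:
FOLLOW(S) := {$}
[1]
  A→B a: FOLLOW(B) ⊇ FIRST(a) = {a}; new: +{a}
  B→B A: FOLLOW(B) ⊇ FIRST(A) = {a,b}; new: +{b}
  B→B A: FOLLOW(A) ⊇ FOLLOW(B) ⊇ {a,b}; new: +{a,b}
  S→B: FOLLOW(B) ⊇ FOLLOW(S) ⊇ {$}; new: +{$}
  S→S A: FOLLOW(S) ⊇ FIRST(A) = {a,b}; new: +{a,b}
  S→S A: FOLLOW(A) ⊇ FOLLOW(S) ⊇ {$,a,b}; new: +{$}
  FOLLOW(S)={$,a,b}  FOLLOW(A)={$,a,b}  FOLLOW(B)={$,a,b}
[2] — fixpoint
  FOLLOW(S)={$,a,b}  FOLLOW(A)={$,a,b}  FOLLOW(B)={$,a,b}

FOLLOW(S) = ["$", "a", "b"]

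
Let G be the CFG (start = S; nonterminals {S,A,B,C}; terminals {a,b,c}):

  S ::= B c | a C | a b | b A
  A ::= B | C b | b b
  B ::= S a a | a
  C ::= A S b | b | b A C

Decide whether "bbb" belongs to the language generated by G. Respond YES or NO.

CNF form of G:
  S -> B T2 | T0 A | T1 C | T1 T0
  A -> C T0 | S X3 | T0 T0 | a
  B -> S X4 | a
  C -> A X5 | T0 X6 | b
  T0 -> b
  T1 -> a
  T2 -> c
  X3 -> T1 T1
  X4 -> T1 T1
  X5 -> S T0
  X6 -> A C

CYK fill:
  [0..0]={C,T0}  "b"  orig:{C}
  [1..1]={C,T0}  "b"  orig:{C}
  [2..2]={C,T0}  "b"  orig:{C}
  [0..1]={A}  "bb"
  [1..2]={A}  "bb"
  [0..2]={S,X6}  "bbb"  orig:{S}

S ∈ T[0,2] ⇒ YES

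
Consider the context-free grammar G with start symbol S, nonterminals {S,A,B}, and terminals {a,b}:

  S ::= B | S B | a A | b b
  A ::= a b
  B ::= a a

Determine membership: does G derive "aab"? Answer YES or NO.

Convert to CNF:
  S -> S B | T0 A | T0 T0 | T1 T1
  A -> T0 T1
  B -> T0 T0
  T0 -> a
  T1 -> b

CYK fill:
  cell(0,0) a: {T0}  orig:{}
  cell(1,1) a: {T0}  orig:{}
  cell(2,2) b: {T1}  orig:{}
  cell(0,1) aa: {B,S}
  cell(1,2) ab: {A}
  cell(0,2) aab: {S}

S ∈ T[0,2] ⇒ YES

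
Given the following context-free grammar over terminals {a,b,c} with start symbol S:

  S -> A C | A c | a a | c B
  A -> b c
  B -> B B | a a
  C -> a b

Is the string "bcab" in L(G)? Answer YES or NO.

CNF form of G:
  S -> A C | A T1 | T1 B | T2 T2
  A -> T0 T1
  B -> B B | T2 T2
  C -> T2 T0
  T0 -> b
  T1 -> c
  T2 -> a

CYK fill:
  [0..0]={T0}  "b"  orig:{}
  [1..1]={T1}  "c"  orig:{}
  [2..2]={T2}  "a"  orig:{}
  [3..3]={T0}  "b"  orig:{}
  [0..1]={A}  "bc"
  [1..2]=∅  "ca"
  [2..3]={C}  "ab"
  [0..2]=∅  "bca"
  [1..3]=∅  "cab"
  [0..3]={S}  "bcab"

S ∈ T[0,3] ⇒ YES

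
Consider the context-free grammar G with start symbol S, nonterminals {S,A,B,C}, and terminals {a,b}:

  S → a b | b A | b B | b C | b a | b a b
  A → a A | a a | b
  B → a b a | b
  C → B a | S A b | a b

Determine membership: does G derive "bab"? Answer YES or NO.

Convert to CNF:
  S -> T0 T1 | T1 A | T1 B | T1 C | T1 T0 | T1 X4
  A -> T0 A | T0 T0 | b
  B -> T0 X2 | b
  C -> B T0 | S X3 | T0 T1
  T0 -> a
  T1 -> b
  X2 -> T1 T0
  X3 -> A T1
  X4 -> T0 T1

Fill CYK table bottom-up:
  [0..0]={A,B,T1}  "b"  orig:{A,B}
  [1..1]={T0}  "a"  orig:{}
  [2..2]={A,B,T1}  "b"  orig:{A,B}
  [0..1]={C,S,X2}  "ba"  orig:{C,S}
  [1..2]={A,C,S,X4}  "ab"  orig:{A,C,S}
  [0..2]={S}  "bab"

S ∈ T[0,2] ⇒ YES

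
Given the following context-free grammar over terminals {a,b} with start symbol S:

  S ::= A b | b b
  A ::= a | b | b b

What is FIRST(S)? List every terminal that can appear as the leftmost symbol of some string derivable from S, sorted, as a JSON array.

FIRST sets, iterate to fixpoint:
pass 1:
  A via A→a: +{a}
  A via A→b: +{b}
  S via S→A b: +{a,b}
  FIRST[S]={a,b}  FIRST[A]={a,b}
pass 2: — fixpoint
  FIRST[S]={a,b}  FIRST[A]={a,b}

FIRST(S) = ["a", "b"]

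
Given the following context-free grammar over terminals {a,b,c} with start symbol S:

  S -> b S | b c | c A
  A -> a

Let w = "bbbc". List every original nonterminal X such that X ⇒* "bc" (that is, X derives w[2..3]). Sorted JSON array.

CNF form of G:
  S -> T0 S | T0 T1 | T1 A
  A -> a
  T0 -> b
  T1 -> c

CYK fill, restricted to cells inside w[2..3]:
  T[2,2] 'b' = {T0}  orig:{}
  T[3,3] 'c' = {T1}  orig:{}
  T[2,3] 'bc' = {S}

Original NTs in T[2,3] deriving "bc": ["S"]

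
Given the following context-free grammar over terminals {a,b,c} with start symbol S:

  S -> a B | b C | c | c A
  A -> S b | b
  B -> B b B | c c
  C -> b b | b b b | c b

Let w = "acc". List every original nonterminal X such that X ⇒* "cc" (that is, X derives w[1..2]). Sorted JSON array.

CNF form of G:
  S -> T0 C | T1 A | T2 B | c
  A -> S T0 | b
  B -> B X3 | T1 T1
  C -> T0 T0 | T0 X4 | T1 T0
  T0 -> b
  T1 -> c
  T2 -> a
  X3 -> T0 B
  X4 -> T0 T0

CYK table (by increasing span), restricted to cells inside w[1..2]:
  cell(1,1) c: {S,T1}  orig:{S}
  cell(2,2) c: {S,T1}  orig:{S}
  cell(1,2) cc: {B}

Original NTs in T[1,2] deriving "cc": ["B"]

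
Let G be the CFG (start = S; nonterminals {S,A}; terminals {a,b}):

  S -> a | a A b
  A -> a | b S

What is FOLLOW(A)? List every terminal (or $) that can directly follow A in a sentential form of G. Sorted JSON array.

FIRST sets, iterate to fixpoint:
round 1:
  A via A→a: +{a}
  A via A→b S: +{b}
  S via S→a: +{a}
  FIRST[S]={a}  FIRST[A]={a,b}
round 2: (no change)
  FIRST[S]={a}  FIRST[A]={a,b}

FOLLOW sets:
seed FOLLOW(S) with $
pass 1:
  S→a A b: FOLLOW(A) ⊇ FIRST(b) = {b}; new: +{b}
  S: {$}  A: {b}
pass 2:
  A→b S: FOLLOW(S) ⊇ FOLLOW(A) ⊇ {b}; new: +{b}
  S: {$,b}  A: {b}
pass 3: done
  S: {$,b}  A: {b}

FOLLOW(A) = ["b"]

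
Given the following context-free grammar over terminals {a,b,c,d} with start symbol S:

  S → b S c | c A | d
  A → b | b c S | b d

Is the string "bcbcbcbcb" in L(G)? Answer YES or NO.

CNF form of G:
  S -> T0 X4 | T1 A | d
  A -> T0 T2 | T0 X3 | b
  T0 -> b
  T1 -> c
  T2 -> d
  X3 -> T1 S
  X4 -> S T1

CYK table (by increasing span):
  T[0,0] 'b' = {A,T0}  orig:{A}
  T[1,1] 'c' = {T1}  orig:{}
  T[2,2] 'b' = {A,T0}  orig:{A}
  T[3,3] 'c' = {T1}  orig:{}
  T[4,4] 'b' = {A,T0}  orig:{A}
  T[5,5] 'c' = {T1}  orig:{}
  T[6,6] 'b' = {A,T0}  orig:{A}
  T[7,7] 'c' = {T1}  orig:{}
  T[8,8] 'b' = {A,T0}  orig:{A}
  T[0,1] 'bc' = ∅
  T[1,2] 'cb' = {S}
  T[2,3] 'bc' = ∅
  T[3,4] 'cb' = {S}
  T[4,5] 'bc' = ∅
  T[5,6] 'cb' = {S}
  T[6,7] 'bc' = ∅
  T[7,8] 'cb' = {S}
  T[0,2] 'bcb' = ∅
  T[1,3] 'cbc' = {X4}  orig:{}
  T[2,4] 'bcb' = ∅
  T[3,5] 'cbc' = {X4}  orig:{}
  T[4,6] 'bcb' = ∅
  T[5,7] 'cbc' = {X4}  orig:{}
  T[6,8] 'bcb' = ∅
  T[0,3] 'bcbc' = {S}
  T[1,4] 'cbcb' = ∅
  T[2,5] 'bcbc' = {S}
  T[3,6] 'cbcb' = ∅
  T[4,7] 'bcbc' = {S}
  T[5,8] 'cbcb' = ∅
  T[0,4] 'bcbcb' = ∅
  T[1,5] 'cbcbc' = {X3}  orig:{}
  T[2,6] 'bcbcb' = ∅
  T[3,7] 'cbcbc' = {X3}  orig:{}
  T[4,8] 'bcbcb' = ∅
  T[0,5] 'bcbcbc' = {A}
  T[1,6] 'cbcbcb' = ∅
  T[2,7] 'bcbcbc' = {A}
  T[3,8] 'cbcbcb' = ∅
  T[0,6] 'bcbcbcb' = ∅
  T[1,7] 'cbcbcbc' = {S}
  T[2,8] 'bcbcbcb' = ∅
  T[0,7] 'bcbcbcbc' = ∅
  T[1,8] 'cbcbcbcb' = ∅
  T[0,8] 'bcbcbcbcb' = ∅

S ∉ T[0,8] ⇒ NO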